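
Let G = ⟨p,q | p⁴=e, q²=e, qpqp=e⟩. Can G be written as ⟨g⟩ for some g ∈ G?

Every cyclic group is abelian. But p·q = pq while q·p = p³q, so p·q ≠ q·p and G is not abelian. Hence G is not cyclic.

Answer: No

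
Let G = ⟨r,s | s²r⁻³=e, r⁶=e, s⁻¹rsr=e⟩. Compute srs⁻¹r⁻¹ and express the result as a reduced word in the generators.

[s, r] = s·r·s⁻¹·r⁻¹.
  s · r = r²s⁻¹
  (r²s⁻¹) · (s⁻¹) = r⁵
  (r⁵) · (r⁵) = r⁴

Answer: r⁴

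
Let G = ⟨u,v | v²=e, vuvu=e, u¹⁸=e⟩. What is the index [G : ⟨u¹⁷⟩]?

First find ord(u¹⁷) by computing successive powers:
  (u¹⁷)¹ = u¹⁷, (u¹⁷)² = u¹⁶, (u¹⁷)³ = u¹⁵, (u¹⁷)⁴ = u¹⁴, (u¹⁷)⁵ = u¹³, (u¹⁷)⁶ = u¹², (u¹⁷)⁷ = u¹¹, (u¹⁷)⁸ = u¹⁰, (u¹⁷)⁹ = u⁹, (u¹⁷)¹⁰ = u⁸, (u¹⁷)¹¹ = u⁷, (u¹⁷)¹² = u⁶, (u¹⁷)¹³ = u⁵, (u¹⁷)¹⁴ = u⁴, (u¹⁷)¹⁵ = u³, (u¹⁷)¹⁶ = u², (u¹⁷)¹⁷ = u, (u¹⁷)¹⁸ = e.
So |⟨u¹⁷⟩| = ord(u¹⁷) = 18. With |G| = 36, by Lagrange [G : ⟨u¹⁷⟩] = 36/18 = 2.

Answer: 2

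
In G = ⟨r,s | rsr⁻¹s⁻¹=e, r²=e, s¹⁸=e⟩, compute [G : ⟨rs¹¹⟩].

First find ord(rs¹¹) by computing successive powers:
  (rs¹¹)¹ = rs¹¹, (rs¹¹)² = s⁴, (rs¹¹)³ = rs¹⁵, (rs¹¹)⁴ = s⁸, (rs¹¹)⁵ = rs, (rs¹¹)⁶ = s¹², (rs¹¹)⁷ = rs⁵, (rs¹¹)⁸ = s¹⁶, (rs¹¹)⁹ = rs⁹, (rs¹¹)¹⁰ = s², (rs¹¹)¹¹ = rs¹³, (rs¹¹)¹² = s⁶, (rs¹¹)¹³ = rs¹⁷, (rs¹¹)¹⁴ = s¹⁰, (rs¹¹)¹⁵ = rs³, (rs¹¹)¹⁶ = s¹⁴, (rs¹¹)¹⁷ = rs⁷, (rs¹¹)¹⁸ = e.
So |⟨rs¹¹⟩| = ord(rs¹¹) = 18. With |G| = 36, by Lagrange [G : ⟨rs¹¹⟩] = 36/18 = 2.

Answer: 2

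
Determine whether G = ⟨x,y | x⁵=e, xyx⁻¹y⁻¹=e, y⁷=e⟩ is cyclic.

|G| = 35. The element xy has order 35 (its powers give 35 distinct elements), so ⟨xy⟩ = G and G is cyclic.

Answer: Yes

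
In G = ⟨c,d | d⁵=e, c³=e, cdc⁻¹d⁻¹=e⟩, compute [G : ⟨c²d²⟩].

First find ord(c²d²) by computing successive powers:
  (c²d²)¹ = c²d², (c²d²)² = cd⁴, (c²d²)³ = d, (c²d²)⁴ = c²d³, (c²d²)⁵ = c, (c²d²)⁶ = d², (c²d²)⁷ = c²d⁴, (c²d²)⁸ = cd, (c²d²)⁹ = d³, (c²d²)¹⁰ = c², (c²d²)¹¹ = cd², (c²d²)¹² = d⁴, (c²d²)¹³ = c²d, (c²d²)¹⁴ = cd³, (c²d²)¹⁵ = e.
So |⟨c²d²⟩| = ord(c²d²) = 15. With |G| = 15, by Lagrange [G : ⟨c²d²⟩] = 15/15 = 1.

Answer: 1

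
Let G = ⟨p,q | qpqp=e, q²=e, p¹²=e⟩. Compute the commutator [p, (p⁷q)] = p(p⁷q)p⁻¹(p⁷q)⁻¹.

[p, (p⁷q)] = p·(p⁷q)·p⁻¹·(p⁷q)⁻¹.
  p · (p⁷q) = p⁸q
  (p⁸q) · (p¹¹) = p⁹q
  (p⁹q) · (p⁷q) = p²

Answer: p²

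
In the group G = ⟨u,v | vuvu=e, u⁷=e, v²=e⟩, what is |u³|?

Compute successive powers until reaching e:
  (u³)¹ = u³, (u³)² = u⁶, (u³)³ = u², (u³)⁴ = u⁵, (u³)⁵ = u, (u³)⁶ = u⁴, (u³)⁷ = e.
The smallest positive k with (u³)ᵏ = e is 7.

Answer: 7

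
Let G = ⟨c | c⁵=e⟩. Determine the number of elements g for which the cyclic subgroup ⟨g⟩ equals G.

G is cyclic of order 5. An element generates G iff its order is 5, and a cyclic group of order 5 has exactly φ(5) = 4 such elements.

Answer: 4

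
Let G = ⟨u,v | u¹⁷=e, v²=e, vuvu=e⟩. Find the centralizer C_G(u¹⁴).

⟨u¹⁴⟩ ⊆ C_G(u¹⁴) since powers of u¹⁴ commute with u¹⁴; so |C_G(u¹⁴)| ≥ |⟨u¹⁴⟩| = 17.
By orbit–stabilizer, |C_G(u¹⁴)| = |G| / |conj. class of u¹⁴| = 34 / 2 = 17.
The 17 elements commuting with u¹⁴ are {e, u, u², u³, u⁴, u⁵, u⁶, u⁷, u⁸, u⁹, u¹⁰, u¹¹, u¹², u¹³, u¹⁴, u¹⁵, u¹⁶}.

Answer: {e, u, u², u³, u⁴, u⁵, u⁶, u⁷, u⁸, u⁹, u¹⁰, u¹¹, u¹², u¹³, u¹⁴, u¹⁵, u¹⁶}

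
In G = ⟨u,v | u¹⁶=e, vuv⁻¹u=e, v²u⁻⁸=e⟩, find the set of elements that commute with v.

⟨v⟩ ⊆ C_G(v) since powers of v commute with v; so |C_G(v)| ≥ |⟨v⟩| = 4.
By orbit–stabilizer, |C_G(v)| = |G| / |conj. class of v| = 32 / 8 = 4.
The 4 elements commuting with v are {e, u⁸, v, v⁻¹}.

Answer: {e, u⁸, v, v⁻¹}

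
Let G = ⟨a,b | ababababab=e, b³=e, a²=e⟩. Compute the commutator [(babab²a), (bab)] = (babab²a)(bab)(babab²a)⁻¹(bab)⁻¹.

[(babab²a), (bab)] = (babab²a)·(bab)·(babab²a)⁻¹·(bab)⁻¹.
  (babab²a) · (bab) = ab²abab²a
  (ab²abab²a) · (abab²ab²) = ab
  (ab) · (b²ab²) = b²

Answer: b²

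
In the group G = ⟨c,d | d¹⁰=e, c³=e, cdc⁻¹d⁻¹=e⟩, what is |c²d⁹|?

Compute successive powers until reaching e:
  (c²d⁹)¹ = c²d⁹, (c²d⁹)² = cd⁸, (c²d⁹)³ = d⁷, (c²d⁹)⁴ = c²d⁶, (c²d⁹)⁵ = cd⁵, (c²d⁹)⁶ = d⁴, (c²d⁹)⁷ = c²d³, (c²d⁹)⁸ = cd², (c²d⁹)⁹ = d, (c²d⁹)¹⁰ = c², (c²d⁹)¹¹ = cd⁹, (c²d⁹)¹² = d⁸, (c²d⁹)¹³ = c²d⁷, (c²d⁹)¹⁴ = cd⁶, (c²d⁹)¹⁵ = d⁵, (c²d⁹)¹⁶ = c²d⁴, (c²d⁹)¹⁷ = cd³, (c²d⁹)¹⁸ = d², (c²d⁹)¹⁹ = c²d, (c²d⁹)²⁰ = c, (c²d⁹)²¹ = d⁹, (c²d⁹)²² = c²d⁸, (c²d⁹)²³ = cd⁷, (c²d⁹)²⁴ = d⁶, (c²d⁹)²⁵ = c²d⁵, (c²d⁹)²⁶ = cd⁴, (c²d⁹)²⁷ = d³, (c²d⁹)²⁸ = c²d², (c²d⁹)²⁹ = cd, (c²d⁹)³⁰ = e.
The smallest positive k with (c²d⁹)ᵏ = e is 30.

Answer: 30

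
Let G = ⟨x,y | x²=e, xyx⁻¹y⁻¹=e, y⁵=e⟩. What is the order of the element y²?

Compute successive powers until reaching e:
  (y²)¹ = y², (y²)² = y⁴, (y²)³ = y, (y²)⁴ = y³, (y²)⁵ = e.
The smallest positive k with (y²)ᵏ = e is 5.

Answer: 5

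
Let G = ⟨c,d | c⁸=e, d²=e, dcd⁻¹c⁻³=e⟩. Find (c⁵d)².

Compute successive powers of (c⁵d), reducing at each step:
  (c⁵d)²: (c⁵d) · c⁵ = c⁴d;   (c⁴d) · d = c⁴

Answer: c⁴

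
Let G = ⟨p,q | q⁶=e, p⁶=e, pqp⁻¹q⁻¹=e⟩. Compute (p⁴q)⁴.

Compute successive powers of (p⁴q), reducing at each step:
  (p⁴q)²: (p⁴q) · p⁴ = p²q;   (p²q) · q = p²q²
  (p⁴q)³: (p²q²) · p⁴ = q²;   (q²) · q = q³
  (p⁴q)⁴: (q³) · p⁴ = p⁴q³;   (p⁴q³) · q = p⁴q⁴

Answer: p⁴q⁴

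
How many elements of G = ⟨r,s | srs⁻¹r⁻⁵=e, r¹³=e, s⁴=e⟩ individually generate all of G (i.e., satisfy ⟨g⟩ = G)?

⟨g⟩ = G would require ord(g) = |G| = 52, but the maximum element order in G is 13 < 52. So G is not cyclic and no single element generates it: the count is 0.

Answer: 0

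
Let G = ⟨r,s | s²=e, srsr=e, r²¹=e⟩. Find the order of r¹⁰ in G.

Compute successive powers until reaching e:
  (r¹⁰)¹ = r¹⁰, (r¹⁰)² = r²⁰, (r¹⁰)³ = r⁹, (r¹⁰)⁴ = r¹⁹, (r¹⁰)⁵ = r⁸, (r¹⁰)⁶ = r¹⁸, (r¹⁰)⁷ = r⁷, (r¹⁰)⁸ = r¹⁷, (r¹⁰)⁹ = r⁶, (r¹⁰)¹⁰ = r¹⁶, (r¹⁰)¹¹ = r⁵, (r¹⁰)¹² = r¹⁵, (r¹⁰)¹³ = r⁴, (r¹⁰)¹⁴ = r¹⁴, (r¹⁰)¹⁵ = r³, (r¹⁰)¹⁶ = r¹³, (r¹⁰)¹⁷ = r², (r¹⁰)¹⁸ = r¹², (r¹⁰)¹⁹ = r, (r¹⁰)²⁰ = r¹¹, (r¹⁰)²¹ = e.
The smallest positive k with (r¹⁰)ᵏ = e is 21.

Answer: 21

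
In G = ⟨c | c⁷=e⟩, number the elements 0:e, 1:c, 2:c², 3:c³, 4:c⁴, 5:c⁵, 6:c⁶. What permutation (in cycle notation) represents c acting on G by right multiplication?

(0 1 2 3 4 5 6)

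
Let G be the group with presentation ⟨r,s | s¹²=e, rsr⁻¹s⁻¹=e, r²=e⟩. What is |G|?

Enumerate words in the generators, reducing via the relations: the distinct elements are
  {e, r, s, rs, s², s³, s⁴, s⁵, s⁶, s⁷, s⁸, s⁹, rs², rs³, rs⁴, rs⁵, rs⁶, rs⁷, rs⁸, rs⁹, s¹¹, s¹⁰, rs¹¹, rs¹⁰}.
No further products give new elements, so |G| = 24.

Answer: 24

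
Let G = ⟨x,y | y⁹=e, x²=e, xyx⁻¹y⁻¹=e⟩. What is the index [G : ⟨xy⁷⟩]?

First find ord(xy⁷) by computing successive powers:
  (xy⁷)¹ = xy⁷, (xy⁷)² = y⁵, (xy⁷)³ = xy³, (xy⁷)⁴ = y, (xy⁷)⁵ = xy⁸, (xy⁷)⁶ = y⁶, (xy⁷)⁷ = xy⁴, (xy⁷)⁸ = y², (xy⁷)⁹ = x, (xy⁷)¹⁰ = y⁷, (xy⁷)¹¹ = xy⁵, (xy⁷)¹² = y³, (xy⁷)¹³ = xy, (xy⁷)¹⁴ = y⁸, (xy⁷)¹⁵ = xy⁶, (xy⁷)¹⁶ = y⁴, (xy⁷)¹⁷ = xy², (xy⁷)¹⁸ = e.
So |⟨xy⁷⟩| = ord(xy⁷) = 18. With |G| = 18, by Lagrange [G : ⟨xy⁷⟩] = 18/18 = 1.

Answer: 1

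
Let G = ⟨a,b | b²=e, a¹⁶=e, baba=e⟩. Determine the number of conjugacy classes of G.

The conjugacy classes (representative and size) are:
  [e] (size 1), [a¹⁵] (size 2), [a²] (size 2), [a³] (size 2), [a¹²] (size 2), [a⁵] (size 2), [a⁶] (size 2), [a⁷] (size 2), [a⁸] (size 1), [a²b] (size 8), [a¹⁵b] (size 8).
Class equation: 1 + 2 + 2 + 2 + 2 + 2 + 2 + 2 + 1 + 8 + 8 = 32 = |G|. So G has 11 conjugacy classes.

Answer: 11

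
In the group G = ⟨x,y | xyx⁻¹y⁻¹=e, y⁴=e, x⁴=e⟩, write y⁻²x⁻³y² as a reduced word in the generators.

Multiply left to right, reducing at each step:
  (y²) · x⁻³ = xy²
  (xy²) · y² = x

Answer: x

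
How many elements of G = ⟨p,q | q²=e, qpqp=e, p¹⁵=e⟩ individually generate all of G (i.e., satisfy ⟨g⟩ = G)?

⟨g⟩ = G would require ord(g) = |G| = 30, but the maximum element order in G is 15 < 30. So G is not cyclic and no single element generates it: the count is 0.

Answer: 0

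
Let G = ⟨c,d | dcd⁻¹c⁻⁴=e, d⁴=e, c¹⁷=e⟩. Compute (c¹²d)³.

Compute successive powers of (c¹²d), reducing at each step:
  (c¹²d)²: (c¹²d) · c¹² = c⁹d;   (c⁹d) · d = c⁹d²
  (c¹²d)³: (c⁹d²) · c¹² = c¹⁴d²;   (c¹⁴d²) · d = c¹⁴d³

Answer: c¹⁴d³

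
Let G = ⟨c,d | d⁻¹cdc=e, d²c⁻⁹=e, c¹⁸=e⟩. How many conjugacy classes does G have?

The conjugacy classes (representative and size) are:
  [e] (size 1), [c¹⁷] (size 2), [c¹⁶] (size 2), [c³] (size 2), [c¹⁴] (size 2), [c¹³] (size 2), [c¹²] (size 2), [c¹¹] (size 2), [c¹⁰] (size 2), [c⁹] (size 1), [c⁸d] (size 9), [cd] (size 9).
Class equation: 1 + 2 + 2 + 2 + 2 + 2 + 2 + 2 + 2 + 1 + 9 + 9 = 36 = |G|. So G has 12 conjugacy classes.

Answer: 12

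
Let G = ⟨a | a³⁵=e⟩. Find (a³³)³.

Compute successive powers of (a³³), reducing at each step:
  (a³³)²: (a³³) · a³³ = a³¹
  (a³³)³: (a³¹) · a³³ = a²⁹

Answer: a²⁹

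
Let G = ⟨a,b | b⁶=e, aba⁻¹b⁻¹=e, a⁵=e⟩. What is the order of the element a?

Compute successive powers until reaching e:
  a¹ = a, a² = a², a³ = a³, a⁴ = a⁴, a⁵ = e.
The smallest positive k with aᵏ = e is 5.

Answer: 5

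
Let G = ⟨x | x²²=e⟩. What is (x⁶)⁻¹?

The order of (x⁶) is 11 (smallest k with (x⁶)ᵏ = e), so (x⁶)⁻¹ = (x⁶)¹⁰ = x¹⁶.
Check: (x⁶) · (x¹⁶) → (x⁶) · x¹⁶ = e, giving e as required.

Answer: x¹⁶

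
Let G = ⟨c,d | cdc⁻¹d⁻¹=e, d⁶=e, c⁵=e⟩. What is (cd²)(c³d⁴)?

Compute (cd²) · (c³d⁴) by multiplying left to right and reducing via the relations at each step:
  (cd²) · c³ = c⁴d²
  (c⁴d²) · d⁴ = c⁴

Answer: c⁴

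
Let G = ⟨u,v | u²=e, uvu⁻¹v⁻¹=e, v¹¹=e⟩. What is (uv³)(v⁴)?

Compute (uv³) · (v⁴) by multiplying left to right and reducing via the relations at each step:
  (uv³) · v⁴ = uv⁷

Answer: uv⁷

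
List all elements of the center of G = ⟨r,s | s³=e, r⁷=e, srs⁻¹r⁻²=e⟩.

An element z ∈ Z(G) iff z commutes with every generator.
For example e is central: e·r = r = r·e; e·s = s = s·e.
Whereas r ∉ Z(G) since r·s = rs ≠ r²s = s·r.
Checking each of the 21 elements this way gives Z(G) = {e}, of order 1.

Answer: {e}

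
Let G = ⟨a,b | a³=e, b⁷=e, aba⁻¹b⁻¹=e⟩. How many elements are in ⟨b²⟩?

|⟨b²⟩| equals the order of b². Compute successive powers until reaching e:
  (b²)¹ = b², (b²)² = b⁴, (b²)³ = b⁶, (b²)⁴ = b, (b²)⁵ = b³, (b²)⁶ = b⁵, (b²)⁷ = e.
The smallest positive k with (b²)ᵏ = e is 7, so |⟨b²⟩| = 7.

Answer: 7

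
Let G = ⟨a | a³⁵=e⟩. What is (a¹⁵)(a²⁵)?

Compute (a¹⁵) · (a²⁵) by multiplying left to right and reducing via the relations at each step:
  (a¹⁵) · a²⁵ = a⁵

Answer: a⁵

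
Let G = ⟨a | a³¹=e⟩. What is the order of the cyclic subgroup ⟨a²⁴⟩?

|⟨a²⁴⟩| equals the order of a²⁴. Compute successive powers until reaching e:
  (a²⁴)¹ = a²⁴, (a²⁴)² = a¹⁷, (a²⁴)³ = a¹⁰, (a²⁴)⁴ = a³, (a²⁴)⁵ = a²⁷, (a²⁴)⁶ = a²⁰, (a²⁴)⁷ = a¹³, (a²⁴)⁸ = a⁶, (a²⁴)⁹ = a³⁰, (a²⁴)¹⁰ = a²³, (a²⁴)¹¹ = a¹⁶, (a²⁴)¹² = a⁹, (a²⁴)¹³ = a², (a²⁴)¹⁴ = a²⁶, (a²⁴)¹⁵ = a¹⁹, (a²⁴)¹⁶ = a¹², (a²⁴)¹⁷ = a⁵, (a²⁴)¹⁸ = a²⁹, (a²⁴)¹⁹ = a²², (a²⁴)²⁰ = a¹⁵, (a²⁴)²¹ = a⁸, (a²⁴)²² = a, (a²⁴)²³ = a²⁵, (a²⁴)²⁴ = a¹⁸, (a²⁴)²⁵ = a¹¹, (a²⁴)²⁶ = a⁴, (a²⁴)²⁷ = a²⁸, (a²⁴)²⁸ = a²¹, (a²⁴)²⁹ = a¹⁴, (a²⁴)³⁰ = a⁷, (a²⁴)³¹ = e.
The smallest positive k with (a²⁴)ᵏ = e is 31, so |⟨a²⁴⟩| = 31.

Answer: 31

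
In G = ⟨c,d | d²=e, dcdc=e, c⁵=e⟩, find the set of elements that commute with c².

⟨c²⟩ ⊆ C_G(c²) since powers of c² commute with c²; so |C_G(c²)| ≥ |⟨c²⟩| = 5.
By orbit–stabilizer, |C_G(c²)| = |G| / |conj. class of c²| = 10 / 2 = 5.
The 5 elements commuting with c² are {e, c, c², c³, c⁴}.

Answer: {e, c, c², c³, c⁴}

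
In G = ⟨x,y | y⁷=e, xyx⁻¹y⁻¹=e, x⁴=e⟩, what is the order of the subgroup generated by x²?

|⟨x²⟩| equals the order of x². Compute successive powers until reaching e:
  (x²)¹ = x², (x²)² = e.
The smallest positive k with (x²)ᵏ = e is 2, so |⟨x²⟩| = 2.

Answer: 2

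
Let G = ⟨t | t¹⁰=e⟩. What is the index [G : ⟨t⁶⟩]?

First find ord(t⁶) by computing successive powers:
  (t⁶)¹ = t⁶, (t⁶)² = t², (t⁶)³ = t⁸, (t⁶)⁴ = t⁴, (t⁶)⁵ = e.
So |⟨t⁶⟩| = ord(t⁶) = 5. With |G| = 10, by Lagrange [G : ⟨t⁶⟩] = 10/5 = 2.

Answer: 2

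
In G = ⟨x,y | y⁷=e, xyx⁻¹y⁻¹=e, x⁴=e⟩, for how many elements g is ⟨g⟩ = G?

G is cyclic of order 28. An element generates G iff its order is 28, and a cyclic group of order 28 has exactly φ(28) = 12 such elements.

Answer: 12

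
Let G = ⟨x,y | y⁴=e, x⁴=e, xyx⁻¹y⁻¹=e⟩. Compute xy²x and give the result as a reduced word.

Multiply left to right, reducing at each step:
  x · y² = xy²
  (xy²) · x = x²y²

Answer: x²y²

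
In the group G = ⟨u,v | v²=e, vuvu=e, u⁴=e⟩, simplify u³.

Compute successive powers of u, reducing at each step:
  u²: u · u = u²
  u³: (u²) · u = u³

Answer: u³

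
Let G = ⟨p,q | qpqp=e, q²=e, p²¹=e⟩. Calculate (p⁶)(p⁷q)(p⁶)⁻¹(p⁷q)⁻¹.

[(p⁶), (p⁷q)] = (p⁶)·(p⁷q)·(p⁶)⁻¹·(p⁷q)⁻¹.
  (p⁶) · (p⁷q) = p¹³q
  (p¹³q) · (p¹⁵) = p¹⁹q
  (p¹⁹q) · (p⁷q) = p¹²

Answer: p¹²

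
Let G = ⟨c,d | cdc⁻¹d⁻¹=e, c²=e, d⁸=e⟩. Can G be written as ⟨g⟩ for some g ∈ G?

|G| = 16, but the maximum element order in G is 8 < 16. No single element generates all of G, so G is not cyclic.

Answer: No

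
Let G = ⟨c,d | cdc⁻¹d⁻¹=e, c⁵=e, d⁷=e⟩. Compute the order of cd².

Compute successive powers until reaching e:
  (cd²)¹ = cd², (cd²)² = c²d⁴, (cd²)³ = c³d⁶, (cd²)⁴ = c⁴d, (cd²)⁵ = d³, (cd²)⁶ = cd⁵, (cd²)⁷ = c², (cd²)⁸ = c³d², (cd²)⁹ = c⁴d⁴, (cd²)¹⁰ = d⁶, (cd²)¹¹ = cd, (cd²)¹² = c²d³, (cd²)¹³ = c³d⁵, (cd²)¹⁴ = c⁴, (cd²)¹⁵ = d², (cd²)¹⁶ = cd⁴, (cd²)¹⁷ = c²d⁶, (cd²)¹⁸ = c³d, (cd²)¹⁹ = c⁴d³, (cd²)²⁰ = d⁵, (cd²)²¹ = c, (cd²)²² = c²d², (cd²)²³ = c³d⁴, (cd²)²⁴ = c⁴d⁶, (cd²)²⁵ = d, (cd²)²⁶ = cd³, (cd²)²⁷ = c²d⁵, (cd²)²⁸ = c³, (cd²)²⁹ = c⁴d², (cd²)³⁰ = d⁴, (cd²)³¹ = cd⁶, (cd²)³² = c²d, (cd²)³³ = c³d³, (cd²)³⁴ = c⁴d⁵, (cd²)³⁵ = e.
The smallest positive k with (cd²)ᵏ = e is 35.

Answer: 35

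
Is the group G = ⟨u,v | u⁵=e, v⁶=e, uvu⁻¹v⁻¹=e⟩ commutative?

Each pair of generators commutes: u·v = uv = v·u. Since the generators pairwise commute, every element of G commutes with every other, so G is abelian.

Answer: Yes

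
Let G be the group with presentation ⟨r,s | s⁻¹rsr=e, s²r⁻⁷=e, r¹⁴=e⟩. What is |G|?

Enumerate words in the generators, reducing via the relations: the distinct elements are
  {e, r, s, rs, r², r³, r⁴, r⁵, r⁶, r⁷, r⁸, r⁹, r²s, r³s, r¹², r¹³, r¹¹, r¹⁰, r⁴s, r⁵s, r⁶s, s⁻¹, rs⁻¹, r²s⁻¹, r³s⁻¹, r⁴s⁻¹, r⁵s⁻¹, r⁶s⁻¹}.
No further products give new elements, so |G| = 28.

Answer: 28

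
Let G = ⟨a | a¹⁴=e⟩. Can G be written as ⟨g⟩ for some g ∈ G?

|G| = 14. The element a has order 14 (its powers give 14 distinct elements), so ⟨a⟩ = G and G is cyclic.

Answer: Yes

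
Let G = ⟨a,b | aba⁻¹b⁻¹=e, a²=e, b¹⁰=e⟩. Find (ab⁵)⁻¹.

The order of (ab⁵) is 2 (smallest k with (ab⁵)ᵏ = e), so (ab⁵)⁻¹ = (ab⁵)¹ = ab⁵.
Check: (ab⁵) · (ab⁵) → (ab⁵) · a = b⁵;   (b⁵) · b⁵ = e, giving e as required.

Answer: ab⁵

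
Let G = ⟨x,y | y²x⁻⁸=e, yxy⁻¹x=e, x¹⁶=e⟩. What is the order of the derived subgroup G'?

G' = [G, G] is generated by all commutators. The generator-pair commutators are: [x, y] = x².
The subgroup they normally generate is {e, x², x⁴, x⁶, x⁸, x¹⁰, x¹², x¹⁴}, of order 8.
Check: |G/G'| = 32/8 = 4 is the order of the abelianisation.

Answer: 8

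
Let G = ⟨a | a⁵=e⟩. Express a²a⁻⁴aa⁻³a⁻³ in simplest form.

Multiply left to right, reducing at each step:
  (a²) · a⁻⁴ = a³
  (a³) · a = a⁴
  (a⁴) · a⁻³ = a
  a · a⁻³ = a³

Answer: a³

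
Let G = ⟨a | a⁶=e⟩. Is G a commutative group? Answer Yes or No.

G has a single generator, so G is cyclic and hence abelian.

Answer: Yes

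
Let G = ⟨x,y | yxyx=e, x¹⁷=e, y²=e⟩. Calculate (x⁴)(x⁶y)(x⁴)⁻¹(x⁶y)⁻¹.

[(x⁴), (x⁶y)] = (x⁴)·(x⁶y)·(x⁴)⁻¹·(x⁶y)⁻¹.
  (x⁴) · (x⁶y) = x¹⁰y
  (x¹⁰y) · (x¹³) = x¹⁴y
  (x¹⁴y) · (x⁶y) = x⁸

Answer: x⁸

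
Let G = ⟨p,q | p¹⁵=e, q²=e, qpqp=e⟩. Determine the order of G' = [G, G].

G' = [G, G] is generated by all commutators. The generator-pair commutators are: [p, q] = p².
The subgroup they normally generate is {e, p, p², p³, p⁴, p⁵, p⁶, p⁷, p⁸, p⁹, p¹⁰, p¹¹, p¹², p¹³, p¹⁴}, of order 15.
Check: |G/G'| = 30/15 = 2 is the order of the abelianisation.

Answer: 15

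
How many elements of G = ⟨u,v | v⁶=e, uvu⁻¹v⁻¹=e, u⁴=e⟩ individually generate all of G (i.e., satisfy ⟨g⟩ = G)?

⟨g⟩ = G would require ord(g) = |G| = 24, but the maximum element order in G is 12 < 24. So G is not cyclic and no single element generates it: the count is 0.

Answer: 0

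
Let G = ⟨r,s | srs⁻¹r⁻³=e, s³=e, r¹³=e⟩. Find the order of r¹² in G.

Compute successive powers until reaching e:
  (r¹²)¹ = r¹², (r¹²)² = r¹¹, (r¹²)³ = r¹⁰, (r¹²)⁴ = r⁹, (r¹²)⁵ = r⁸, (r¹²)⁶ = r⁷, (r¹²)⁷ = r⁶, (r¹²)⁸ = r⁵, (r¹²)⁹ = r⁴, (r¹²)¹⁰ = r³, (r¹²)¹¹ = r², (r¹²)¹² = r, (r¹²)¹³ = e.
The smallest positive k with (r¹²)ᵏ = e is 13.

Answer: 13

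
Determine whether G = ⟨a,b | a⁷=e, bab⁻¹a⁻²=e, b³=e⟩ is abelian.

a·b = ab but b·a = a²b, so a·b ≠ b·a and G is not abelian.

Answer: No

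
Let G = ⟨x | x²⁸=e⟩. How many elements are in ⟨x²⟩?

|⟨x²⟩| equals the order of x². Compute successive powers until reaching e:
  (x²)¹ = x², (x²)² = x⁴, (x²)³ = x⁶, (x²)⁴ = x⁸, (x²)⁵ = x¹⁰, (x²)⁶ = x¹², (x²)⁷ = x¹⁴, (x²)⁸ = x¹⁶, (x²)⁹ = x¹⁸, (x²)¹⁰ = x²⁰, (x²)¹¹ = x²², (x²)¹² = x²⁴, (x²)¹³ = x²⁶, (x²)¹⁴ = e.
The smallest positive k with (x²)ᵏ = e is 14, so |⟨x²⟩| = 14.

Answer: 14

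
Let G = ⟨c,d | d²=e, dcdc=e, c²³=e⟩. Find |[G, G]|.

G' = [G, G] is generated by all commutators. The generator-pair commutators are: [c, d] = c².
The subgroup they normally generate is {e, c, c², c³, c⁴, c⁵, c⁶, c⁷, c⁸, c⁹, c¹⁰, c¹¹, c¹², c¹³, c¹⁴, c¹⁵, c¹⁶, c¹⁷, c¹⁸, c¹⁹, c²⁰, c²¹, c²²}, of order 23.
Check: |G/G'| = 46/23 = 2 is the order of the abelianisation.

Answer: 23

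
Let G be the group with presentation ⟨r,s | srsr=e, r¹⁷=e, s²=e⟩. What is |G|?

Enumerate words in the generators, reducing via the relations: the distinct elements are
  {e, r, s, rs, r², r³, r⁴, r⁵, r⁶, r⁷, r⁸, r⁹, r²s, r³s, r¹², r¹³, r¹¹, r¹⁰, r¹⁴, r¹⁵, r¹⁶, r⁴s, r⁵s, r⁶s, r⁷s, r⁸s, r⁹s, r¹²s, r¹³s, r¹¹s, r¹⁰s, r¹⁴s, r¹⁵s, r¹⁶s}.
No further products give new elements, so |G| = 34.

Answer: 34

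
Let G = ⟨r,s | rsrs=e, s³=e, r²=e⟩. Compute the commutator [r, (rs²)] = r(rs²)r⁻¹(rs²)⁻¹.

[r, (rs²)] = r·(rs²)·r⁻¹·(rs²)⁻¹.
  r · (rs²) = s²
  (s²) · r = rs
  (rs) · (rs²) = s

Answer: s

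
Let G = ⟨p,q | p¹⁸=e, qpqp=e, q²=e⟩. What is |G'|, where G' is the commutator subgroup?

G' = [G, G] is generated by all commutators. The generator-pair commutators are: [p, q] = p².
The subgroup they normally generate is {e, p², p⁴, p⁶, p⁸, p¹⁰, p¹², p¹⁴, p¹⁶}, of order 9.
Check: |G/G'| = 36/9 = 4 is the order of the abelianisation.

Answer: 9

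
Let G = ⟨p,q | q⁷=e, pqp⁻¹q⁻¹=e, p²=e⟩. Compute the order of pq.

Compute successive powers until reaching e:
  (pq)¹ = pq, (pq)² = q², (pq)³ = pq³, (pq)⁴ = q⁴, (pq)⁵ = pq⁵, (pq)⁶ = q⁶, (pq)⁷ = p, (pq)⁸ = q, (pq)⁹ = pq², (pq)¹⁰ = q³, (pq)¹¹ = pq⁴, (pq)¹² = q⁵, (pq)¹³ = pq⁶, (pq)¹⁴ = e.
The smallest positive k with (pq)ᵏ = e is 14.

Answer: 14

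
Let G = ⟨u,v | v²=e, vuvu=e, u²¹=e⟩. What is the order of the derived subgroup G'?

G' = [G, G] is generated by all commutators. The generator-pair commutators are: [u, v] = u².
The subgroup they normally generate is {e, u, u², u³, u⁴, u⁵, u⁶, u⁷, u⁸, u⁹, u¹⁰, u¹¹, u¹², u¹³, u¹⁴, u¹⁵, u¹⁶, u¹⁷, u¹⁸, u¹⁹, u²⁰}, of order 21.
Check: |G/G'| = 42/21 = 2 is the order of the abelianisation.

Answer: 21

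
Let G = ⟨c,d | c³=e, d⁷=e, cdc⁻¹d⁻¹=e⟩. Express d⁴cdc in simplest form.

Multiply left to right, reducing at each step:
  (d⁴) · c = cd⁴
  (cd⁴) · d = cd⁵
  (cd⁵) · c = c²d⁵

Answer: c²d⁵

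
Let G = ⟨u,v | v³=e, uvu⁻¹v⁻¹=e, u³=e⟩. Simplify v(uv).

Compute v · (uv) by multiplying left to right and reducing via the relations at each step:
  v · u = uv
  (uv) · v = uv²

Answer: uv²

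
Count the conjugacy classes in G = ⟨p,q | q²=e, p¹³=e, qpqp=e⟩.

The conjugacy classes (representative and size) are:
  [e] (size 1), [p¹²] (size 2), [p¹¹] (size 2), [p³] (size 2), [p⁴] (size 2), [p⁸] (size 2), [p⁶] (size 2), [q] (size 13).
Class equation: 1 + 2 + 2 + 2 + 2 + 2 + 2 + 13 = 26 = |G|. So G has 8 conjugacy classes.

Answer: 8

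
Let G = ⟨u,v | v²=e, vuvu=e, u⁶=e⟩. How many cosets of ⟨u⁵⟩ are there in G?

First find ord(u⁵) by computing successive powers:
  (u⁵)¹ = u⁵, (u⁵)² = u⁴, (u⁵)³ = u³, (u⁵)⁴ = u², (u⁵)⁵ = u, (u⁵)⁶ = e.
So |⟨u⁵⟩| = ord(u⁵) = 6. With |G| = 12, by Lagrange [G : ⟨u⁵⟩] = 12/6 = 2.

Answer: 2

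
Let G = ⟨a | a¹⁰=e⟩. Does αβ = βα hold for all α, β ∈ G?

G has a single generator, so G is cyclic and hence abelian.

Answer: Yes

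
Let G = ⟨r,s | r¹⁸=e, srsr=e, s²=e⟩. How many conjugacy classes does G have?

The conjugacy classes (representative and size) are:
  [e] (size 1), [r] (size 2), [r²] (size 2), [r³] (size 2), [r¹⁴] (size 2), [r⁵] (size 2), [r¹²] (size 2), [r⁷] (size 2), [r¹⁰] (size 2), [r⁹] (size 1), [r¹⁰s] (size 9), [rs] (size 9).
Class equation: 1 + 2 + 2 + 2 + 2 + 2 + 2 + 2 + 2 + 1 + 9 + 9 = 36 = |G|. So G has 12 conjugacy classes.

Answer: 12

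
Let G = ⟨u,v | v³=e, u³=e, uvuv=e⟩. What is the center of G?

An element z ∈ Z(G) iff z commutes with every generator.
For example e is central: e·u = u = u·e; e·v = v = v·e.
Whereas u ∉ Z(G) since u·v = uv ≠ u²v² = v·u.
Checking each of the 12 elements this way gives Z(G) = {e}, of order 1.

Answer: {e}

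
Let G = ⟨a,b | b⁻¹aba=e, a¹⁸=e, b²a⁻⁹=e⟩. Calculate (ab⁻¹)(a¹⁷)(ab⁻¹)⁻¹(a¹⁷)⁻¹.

[(ab⁻¹), (a¹⁷)] = (ab⁻¹)·(a¹⁷)·(ab⁻¹)⁻¹·(a¹⁷)⁻¹.
  (ab⁻¹) · (a¹⁷) = a²b⁻¹
  (a²b⁻¹) · (ab) = a
  a · a = a²

Answer: a²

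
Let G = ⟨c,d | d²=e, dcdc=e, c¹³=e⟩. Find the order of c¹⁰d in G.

Compute successive powers until reaching e:
  (c¹⁰d)¹ = c¹⁰d, (c¹⁰d)² = e.
The smallest positive k with (c¹⁰d)ᵏ = e is 2.

Answer: 2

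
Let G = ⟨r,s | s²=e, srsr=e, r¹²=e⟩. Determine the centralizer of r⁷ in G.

⟨r⁷⟩ ⊆ C_G(r⁷) since powers of r⁷ commute with r⁷; so |C_G(r⁷)| ≥ |⟨r⁷⟩| = 12.
By orbit–stabilizer, |C_G(r⁷)| = |G| / |conj. class of r⁷| = 24 / 2 = 12.
The 12 elements commuting with r⁷ are {e, r, r², r³, r⁴, r⁵, r⁶, r⁷, r⁸, r⁹, r¹⁰, r¹¹}.

Answer: {e, r, r², r³, r⁴, r⁵, r⁶, r⁷, r⁸, r⁹, r¹⁰, r¹¹}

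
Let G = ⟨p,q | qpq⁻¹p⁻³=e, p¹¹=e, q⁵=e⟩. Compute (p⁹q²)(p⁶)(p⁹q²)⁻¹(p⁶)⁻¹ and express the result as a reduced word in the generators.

[(p⁹q²), (p⁶)] = (p⁹q²)·(p⁶)·(p⁹q²)⁻¹·(p⁶)⁻¹.
  (p⁹q²) · (p⁶) = p⁸q²
  (p⁸q²) · (p¹⁰q³) = p¹⁰
  (p¹⁰) · (p⁵) = p⁴

Answer: p⁴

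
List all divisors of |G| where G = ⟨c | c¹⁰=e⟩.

|G| = 10 = 2 · 5. By Lagrange's theorem the order of any subgroup divides 10; the divisors of 10 are 1, 2, 5, 10.

Answer: 1, 2, 5, 10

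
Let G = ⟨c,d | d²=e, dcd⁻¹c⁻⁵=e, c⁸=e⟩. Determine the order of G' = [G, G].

G' = [G, G] is generated by all commutators. The generator-pair commutators are: [c, d] = c⁴.
The subgroup they normally generate is {e, c⁴}, of order 2.
Check: |G/G'| = 16/2 = 8 is the order of the abelianisation.

Answer: 2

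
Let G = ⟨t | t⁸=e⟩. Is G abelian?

G has a single generator, so G is cyclic and hence abelian.

Answer: Yes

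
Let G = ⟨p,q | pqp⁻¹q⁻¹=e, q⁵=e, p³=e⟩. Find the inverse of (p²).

The order of (p²) is 3 (smallest k with (p²)ᵏ = e), so (p²)⁻¹ = (p²)² = p.
Check: (p²) · p → (p²) · p = e, giving e as required.

Answer: p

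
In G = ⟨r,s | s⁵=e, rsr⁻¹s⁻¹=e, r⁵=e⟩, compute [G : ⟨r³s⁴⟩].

First find ord(r³s⁴) by computing successive powers:
  (r³s⁴)¹ = r³s⁴, (r³s⁴)² = rs³, (r³s⁴)³ = r⁴s², (r³s⁴)⁴ = r²s, (r³s⁴)⁵ = e.
So |⟨r³s⁴⟩| = ord(r³s⁴) = 5. With |G| = 25, by Lagrange [G : ⟨r³s⁴⟩] = 25/5 = 5.

Answer: 5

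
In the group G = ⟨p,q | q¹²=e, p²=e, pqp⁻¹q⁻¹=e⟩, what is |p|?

Compute successive powers until reaching e:
  p¹ = p, p² = e.
The smallest positive k with pᵏ = e is 2.

Answer: 2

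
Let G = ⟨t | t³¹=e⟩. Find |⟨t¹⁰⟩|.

|⟨t¹⁰⟩| equals the order of t¹⁰. Compute successive powers until reaching e:
  (t¹⁰)¹ = t¹⁰, (t¹⁰)² = t²⁰, (t¹⁰)³ = t³⁰, (t¹⁰)⁴ = t⁹, (t¹⁰)⁵ = t¹⁹, (t¹⁰)⁶ = t²⁹, (t¹⁰)⁷ = t⁸, (t¹⁰)⁸ = t¹⁸, (t¹⁰)⁹ = t²⁸, (t¹⁰)¹⁰ = t⁷, (t¹⁰)¹¹ = t¹⁷, (t¹⁰)¹² = t²⁷, (t¹⁰)¹³ = t⁶, (t¹⁰)¹⁴ = t¹⁶, (t¹⁰)¹⁵ = t²⁶, (t¹⁰)¹⁶ = t⁵, (t¹⁰)¹⁷ = t¹⁵, (t¹⁰)¹⁸ = t²⁵, (t¹⁰)¹⁹ = t⁴, (t¹⁰)²⁰ = t¹⁴, (t¹⁰)²¹ = t²⁴, (t¹⁰)²² = t³, (t¹⁰)²³ = t¹³, (t¹⁰)²⁴ = t²³, (t¹⁰)²⁵ = t², (t¹⁰)²⁶ = t¹², (t¹⁰)²⁷ = t²², (t¹⁰)²⁸ = t, (t¹⁰)²⁹ = t¹¹, (t¹⁰)³⁰ = t²¹, (t¹⁰)³¹ = e.
The smallest positive k with (t¹⁰)ᵏ = e is 31, so |⟨t¹⁰⟩| = 31.

Answer: 31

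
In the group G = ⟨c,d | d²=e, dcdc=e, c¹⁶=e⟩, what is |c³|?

Compute successive powers until reaching e:
  (c³)¹ = c³, (c³)² = c⁶, (c³)³ = c⁹, (c³)⁴ = c¹², (c³)⁵ = c¹⁵, (c³)⁶ = c², (c³)⁷ = c⁵, (c³)⁸ = c⁸, (c³)⁹ = c¹¹, (c³)¹⁰ = c¹⁴, (c³)¹¹ = c, (c³)¹² = c⁴, (c³)¹³ = c⁷, (c³)¹⁴ = c¹⁰, (c³)¹⁵ = c¹³, (c³)¹⁶ = e.
The smallest positive k with (c³)ᵏ = e is 16.

Answer: 16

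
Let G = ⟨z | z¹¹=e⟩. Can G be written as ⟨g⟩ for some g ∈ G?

|G| = 11. The element z has order 11 (its powers give 11 distinct elements), so ⟨z⟩ = G and G is cyclic.

Answer: Yes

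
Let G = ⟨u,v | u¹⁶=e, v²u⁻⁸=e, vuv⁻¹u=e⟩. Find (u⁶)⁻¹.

The order of (u⁶) is 8 (smallest k with (u⁶)ᵏ = e), so (u⁶)⁻¹ = (u⁶)⁷ = u¹⁰.
Check: (u⁶) · (u¹⁰) → (u⁶) · u¹⁰ = e, giving e as required.

Answer: u¹⁰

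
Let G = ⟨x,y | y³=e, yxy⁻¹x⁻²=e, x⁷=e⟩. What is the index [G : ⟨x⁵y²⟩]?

First find ord(x⁵y²) by computing successive powers:
  (x⁵y²)¹ = x⁵y², (x⁵y²)² = x⁴y, (x⁵y²)³ = e.
So |⟨x⁵y²⟩| = ord(x⁵y²) = 3. With |G| = 21, by Lagrange [G : ⟨x⁵y²⟩] = 21/3 = 7.

Answer: 7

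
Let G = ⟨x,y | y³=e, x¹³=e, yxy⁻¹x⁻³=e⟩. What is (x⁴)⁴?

Compute successive powers of (x⁴), reducing at each step:
  (x⁴)²: (x⁴) · x⁴ = x⁸
  (x⁴)³: (x⁸) · x⁴ = x¹²
  (x⁴)⁴: (x¹²) · x⁴ = x³

Answer: x³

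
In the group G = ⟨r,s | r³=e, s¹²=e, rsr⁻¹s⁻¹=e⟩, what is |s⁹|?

Compute successive powers until reaching e:
  (s⁹)¹ = s⁹, (s⁹)² = s⁶, (s⁹)³ = s³, (s⁹)⁴ = e.
The smallest positive k with (s⁹)ᵏ = e is 4.

Answer: 4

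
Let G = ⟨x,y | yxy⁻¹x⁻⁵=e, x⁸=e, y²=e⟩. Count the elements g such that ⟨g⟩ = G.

⟨g⟩ = G would require ord(g) = |G| = 16, but the maximum element order in G is 8 < 16. So G is not cyclic and no single element generates it: the count is 0.

Answer: 0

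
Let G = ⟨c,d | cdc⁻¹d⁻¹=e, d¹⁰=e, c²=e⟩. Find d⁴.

Compute successive powers of d, reducing at each step:
  d²: d · d = d²
  d³: (d²) · d = d³
  d⁴: (d³) · d = d⁴

Answer: d⁴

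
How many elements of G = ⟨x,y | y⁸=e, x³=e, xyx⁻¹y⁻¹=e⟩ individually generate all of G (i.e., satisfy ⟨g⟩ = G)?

G is cyclic of order 24. An element generates G iff its order is 24, and a cyclic group of order 24 has exactly φ(24) = 8 such elements.

Answer: 8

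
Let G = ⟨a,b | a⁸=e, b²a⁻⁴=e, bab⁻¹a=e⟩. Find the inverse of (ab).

The order of (ab) is 4 (smallest k with (ab)ᵏ = e), so (ab)⁻¹ = (ab)³ = ab⁻¹.
Check: (ab) · (ab⁻¹) → (ab) · a = b;   b · b⁻¹ = e, giving e as required.

Answer: ab⁻¹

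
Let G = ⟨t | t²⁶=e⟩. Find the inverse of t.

The order of t is 26 (smallest k with tᵏ = e), so t⁻¹ = t²⁵ = t²⁵.
Check: t · (t²⁵) → t · t²⁵ = e, giving e as required.

Answer: t²⁵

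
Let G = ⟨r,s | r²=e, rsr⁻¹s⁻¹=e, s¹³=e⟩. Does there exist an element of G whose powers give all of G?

|G| = 26. The element rs has order 26 (its powers give 26 distinct elements), so ⟨rs⟩ = G and G is cyclic.

Answer: Yes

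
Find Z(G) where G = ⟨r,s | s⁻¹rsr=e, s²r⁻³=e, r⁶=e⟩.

An element z ∈ Z(G) iff z commutes with every generator.
For example r³ is central: (r³)·r = r⁴ = r·(r³); (r³)·s = s⁻¹ = s·(r³).
Whereas r ∉ Z(G) since r·s = rs ≠ r²s⁻¹ = s·r.
Checking each of the 12 elements this way gives Z(G) = {e, r³}, of order 2.

Answer: {e, r³}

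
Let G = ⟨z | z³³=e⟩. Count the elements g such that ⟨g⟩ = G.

G is cyclic of order 33. An element generates G iff its order is 33, and a cyclic group of order 33 has exactly φ(33) = 20 such elements.

Answer: 20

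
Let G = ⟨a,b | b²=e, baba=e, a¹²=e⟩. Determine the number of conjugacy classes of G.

The conjugacy classes (representative and size) are:
  [e] (size 1), [a¹¹] (size 2), [a²] (size 2), [a⁹] (size 2), [a⁴] (size 2), [a⁵] (size 2), [a⁶] (size 1), [b] (size 6), [ab] (size 6).
Class equation: 1 + 2 + 2 + 2 + 2 + 2 + 1 + 6 + 6 = 24 = |G|. So G has 9 conjugacy classes.

Answer: 9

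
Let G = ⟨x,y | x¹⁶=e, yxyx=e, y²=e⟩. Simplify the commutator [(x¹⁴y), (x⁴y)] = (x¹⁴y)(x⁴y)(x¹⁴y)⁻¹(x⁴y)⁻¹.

[(x¹⁴y), (x⁴y)] = (x¹⁴y)·(x⁴y)·(x¹⁴y)⁻¹·(x⁴y)⁻¹.
  (x¹⁴y) · (x⁴y) = x¹⁰
  (x¹⁰) · (x¹⁴y) = x⁸y
  (x⁸y) · (x⁴y) = x⁴

Answer: x⁴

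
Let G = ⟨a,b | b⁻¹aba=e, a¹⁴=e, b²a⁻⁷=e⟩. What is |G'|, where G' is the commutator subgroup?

G' = [G, G] is generated by all commutators. The generator-pair commutators are: [a, b] = a².
The subgroup they normally generate is {e, a², a⁴, a⁶, a⁸, a¹⁰, a¹²}, of order 7.
Check: |G/G'| = 28/7 = 4 is the order of the abelianisation.

Answer: 7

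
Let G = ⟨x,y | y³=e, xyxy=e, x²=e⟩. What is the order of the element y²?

Compute successive powers until reaching e:
  (y²)¹ = y², (y²)² = y, (y²)³ = e.
The smallest positive k with (y²)ᵏ = e is 3.

Answer: 3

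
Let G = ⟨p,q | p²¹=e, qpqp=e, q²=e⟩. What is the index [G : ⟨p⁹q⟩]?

First find ord(p⁹q) by computing successive powers:
  (p⁹q)¹ = p⁹q, (p⁹q)² = e.
So |⟨p⁹q⟩| = ord(p⁹q) = 2. With |G| = 42, by Lagrange [G : ⟨p⁹q⟩] = 42/2 = 21.

Answer: 21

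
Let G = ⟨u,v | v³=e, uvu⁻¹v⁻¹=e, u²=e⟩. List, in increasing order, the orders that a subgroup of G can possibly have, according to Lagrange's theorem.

|G| = 6 = 2 · 3. By Lagrange's theorem the order of any subgroup divides 6; the divisors of 6 are 1, 2, 3, 6.

Answer: 1, 2, 3, 6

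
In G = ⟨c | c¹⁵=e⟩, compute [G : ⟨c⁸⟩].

First find ord(c⁸) by computing successive powers:
  (c⁸)¹ = c⁸, (c⁸)² = c, (c⁸)³ = c⁹, (c⁸)⁴ = c², (c⁸)⁵ = c¹⁰, (c⁸)⁶ = c³, (c⁸)⁷ = c¹¹, (c⁸)⁸ = c⁴, (c⁸)⁹ = c¹², (c⁸)¹⁰ = c⁵, (c⁸)¹¹ = c¹³, (c⁸)¹² = c⁶, (c⁸)¹³ = c¹⁴, (c⁸)¹⁴ = c⁷, (c⁸)¹⁵ = e.
So |⟨c⁸⟩| = ord(c⁸) = 15. With |G| = 15, by Lagrange [G : ⟨c⁸⟩] = 15/15 = 1.

Answer: 1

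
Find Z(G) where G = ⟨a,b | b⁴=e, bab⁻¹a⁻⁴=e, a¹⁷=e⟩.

An element z ∈ Z(G) iff z commutes with every generator.
For example e is central: e·a = a = a·e; e·b = b = b·e.
Whereas a ∉ Z(G) since a·b = ab ≠ a⁴b = b·a.
Checking each of the 68 elements this way gives Z(G) = {e}, of order 1.

Answer: {e}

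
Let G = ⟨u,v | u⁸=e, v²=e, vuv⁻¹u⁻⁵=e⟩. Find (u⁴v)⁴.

Compute successive powers of (u⁴v), reducing at each step:
  (u⁴v)²: (u⁴v) · u⁴ = v;   v · v = e
  (u⁴v)³: e · u⁴ = u⁴;   (u⁴) · v = u⁴v
  (u⁴v)⁴: (u⁴v) · u⁴ = v;   v · v = e

Answer: e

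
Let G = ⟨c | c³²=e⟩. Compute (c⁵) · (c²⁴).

Compute (c⁵) · (c²⁴) by multiplying left to right and reducing via the relations at each step:
  (c⁵) · c²⁴ = c²⁹

Answer: c²⁹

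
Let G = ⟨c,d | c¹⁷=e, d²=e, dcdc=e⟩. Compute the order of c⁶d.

Compute successive powers until reaching e:
  (c⁶d)¹ = c⁶d, (c⁶d)² = e.
The smallest positive k with (c⁶d)ᵏ = e is 2.

Answer: 2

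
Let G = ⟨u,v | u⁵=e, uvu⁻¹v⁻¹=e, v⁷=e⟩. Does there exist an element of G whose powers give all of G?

|G| = 35. The element uv has order 35 (its powers give 35 distinct elements), so ⟨uv⟩ = G and G is cyclic.

Answer: Yes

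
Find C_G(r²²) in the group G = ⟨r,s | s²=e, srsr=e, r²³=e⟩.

⟨r²²⟩ ⊆ C_G(r²²) since powers of r²² commute with r²²; so |C_G(r²²)| ≥ |⟨r²²⟩| = 23.
By orbit–stabilizer, |C_G(r²²)| = |G| / |conj. class of r²²| = 46 / 2 = 23.
The 23 elements commuting with r²² are {e, r, r², r³, r⁴, r⁵, r⁶, r⁷, r⁸, r⁹, r¹⁰, r¹¹, r¹², r¹³, r¹⁴, r¹⁵, r¹⁶, r¹⁷, r¹⁸, r¹⁹, r²⁰, r²¹, r²²}.

Answer: {e, r, r², r³, r⁴, r⁵, r⁶, r⁷, r⁸, r⁹, r¹⁰, r¹¹, r¹², r¹³, r¹⁴, r¹⁵, r¹⁶, r¹⁷, r¹⁸, r¹⁹, r²⁰, r²¹, r²²}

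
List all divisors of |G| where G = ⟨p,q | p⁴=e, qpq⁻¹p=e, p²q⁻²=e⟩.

|G| = 8 = 2³. By Lagrange's theorem the order of any subgroup divides 8; the divisors of 8 are 1, 2, 4, 8.

Answer: 1, 2, 4, 8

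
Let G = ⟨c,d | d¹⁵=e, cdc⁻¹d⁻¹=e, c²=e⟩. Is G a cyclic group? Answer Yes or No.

|G| = 30. The element cd has order 30 (its powers give 30 distinct elements), so ⟨cd⟩ = G and G is cyclic.

Answer: Yes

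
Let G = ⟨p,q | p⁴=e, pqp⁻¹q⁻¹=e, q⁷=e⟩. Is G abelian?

Each pair of generators commutes: p·q = pq = q·p. Since the generators pairwise commute, every element of G commutes with every other, so G is abelian.

Answer: Yes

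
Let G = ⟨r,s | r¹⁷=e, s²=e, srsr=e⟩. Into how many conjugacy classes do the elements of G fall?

The conjugacy classes (representative and size) are:
  [e] (size 1), [r¹⁶] (size 2), [r²] (size 2), [r³] (size 2), [r¹³] (size 2), [r¹²] (size 2), [r⁶] (size 2), [r¹⁰] (size 2), [r⁹] (size 2), [r⁷s] (size 17).
Class equation: 1 + 2 + 2 + 2 + 2 + 2 + 2 + 2 + 2 + 17 = 34 = |G|. So G has 10 conjugacy classes.

Answer: 10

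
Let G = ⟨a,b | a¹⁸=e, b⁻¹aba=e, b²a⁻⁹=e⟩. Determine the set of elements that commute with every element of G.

An element z ∈ Z(G) iff z commutes with every generator.
For example a⁹ is central: (a⁹)·a = a¹⁰ = a·(a⁹); (a⁹)·b = b⁻¹ = b·(a⁹).
Whereas a ∉ Z(G) since a·b = ab ≠ a⁸b⁻¹ = b·a.
Checking each of the 36 elements this way gives Z(G) = {e, a⁹}, of order 2.

Answer: {e, a⁹}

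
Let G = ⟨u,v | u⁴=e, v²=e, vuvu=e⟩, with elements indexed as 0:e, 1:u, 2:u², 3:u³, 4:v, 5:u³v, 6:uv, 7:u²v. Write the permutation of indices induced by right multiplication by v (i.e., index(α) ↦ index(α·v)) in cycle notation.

(0 4)(1 6)(2 7)(3 5)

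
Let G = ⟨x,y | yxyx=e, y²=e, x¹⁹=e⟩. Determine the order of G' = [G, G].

G' = [G, G] is generated by all commutators. The generator-pair commutators are: [x, y] = x².
The subgroup they normally generate is {e, x, x², x³, x⁴, x⁵, x⁶, x⁷, x⁸, x⁹, x¹⁰, x¹¹, x¹², x¹³, x¹⁴, x¹⁵, x¹⁶, x¹⁷, x¹⁸}, of order 19.
Check: |G/G'| = 38/19 = 2 is the order of the abelianisation.

Answer: 19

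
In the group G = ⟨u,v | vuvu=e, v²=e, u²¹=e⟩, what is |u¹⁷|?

Compute successive powers until reaching e:
  (u¹⁷)¹ = u¹⁷, (u¹⁷)² = u¹³, (u¹⁷)³ = u⁹, (u¹⁷)⁴ = u⁵, (u¹⁷)⁵ = u, (u¹⁷)⁶ = u¹⁸, (u¹⁷)⁷ = u¹⁴, (u¹⁷)⁸ = u¹⁰, (u¹⁷)⁹ = u⁶, (u¹⁷)¹⁰ = u², (u¹⁷)¹¹ = u¹⁹, (u¹⁷)¹² = u¹⁵, (u¹⁷)¹³ = u¹¹, (u¹⁷)¹⁴ = u⁷, (u¹⁷)¹⁵ = u³, (u¹⁷)¹⁶ = u²⁰, (u¹⁷)¹⁷ = u¹⁶, (u¹⁷)¹⁸ = u¹², (u¹⁷)¹⁹ = u⁸, (u¹⁷)²⁰ = u⁴, (u¹⁷)²¹ = e.
The smallest positive k with (u¹⁷)ᵏ = e is 21.

Answer: 21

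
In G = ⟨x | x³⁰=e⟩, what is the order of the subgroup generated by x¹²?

|⟨x¹²⟩| equals the order of x¹². Compute successive powers until reaching e:
  (x¹²)¹ = x¹², (x¹²)² = x²⁴, (x¹²)³ = x⁶, (x¹²)⁴ = x¹⁸, (x¹²)⁵ = e.
The smallest positive k with (x¹²)ᵏ = e is 5, so |⟨x¹²⟩| = 5.

Answer: 5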